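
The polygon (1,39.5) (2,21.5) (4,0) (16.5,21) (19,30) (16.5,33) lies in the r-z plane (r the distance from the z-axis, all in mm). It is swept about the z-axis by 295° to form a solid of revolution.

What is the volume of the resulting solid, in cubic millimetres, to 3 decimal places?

Profile (r,z), 6 vertices: (1,39.5) (2,21.5) (4,0) (16.5,21) (19,30) (16.5,33)
edge 0: (1,39.5)→(2,21.5)  cross = 1·21.5 − 2·39.5 = -57.5000; (r_i+r_j)·cross = 3·-57.5000 = -172.5000
edge 1: (2,21.5)→(4,0)  cross = 2·0 − 4·21.5 = -86.0000; (r_i+r_j)·cross = 6·-86.0000 = -516.0000
edge 2: (4,0)→(16.5,21)  cross = 4·21 − 16.5·0 = 84.0000; (r_i+r_j)·cross = 20.5·84.0000 = 1722.0000
edge 3: (16.5,21)→(19,30)  cross = 16.5·30 − 19·21 = 96.0000; (r_i+r_j)·cross = 35.5·96.0000 = 3408.0000
edge 4: (19,30)→(16.5,33)  cross = 19·33 − 16.5·30 = 132.0000; (r_i+r_j)·cross = 35.5·132.0000 = 4686.0000
edge 5: (16.5,33)→(1,39.5)  cross = 16.5·39.5 − 1·33 = 618.7500; (r_i+r_j)·cross = 17.5·618.7500 = 10828.1250
Σcross = 787.2500 → A = |Σcross|/2 = 393.6250 mm²
Σ(r_i+r_j)·cross = 19955.6250 → first moment M = |Σ|/6 = 3325.9375
R_c = M/A = 3325.9375/393.6250 = 8.4495 mm
θ = 295° = 5.148721 rad
V = θ·R_c·A = 5.148721·8.4495·393.6250 = 17124.325 mm³

Volume = 17124.325 mm³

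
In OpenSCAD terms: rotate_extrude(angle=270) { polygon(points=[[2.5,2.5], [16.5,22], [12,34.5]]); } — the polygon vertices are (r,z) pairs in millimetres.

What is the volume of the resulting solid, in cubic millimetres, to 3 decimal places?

Profile (r,z), 3 vertices: (2.5,2.5) (16.5,22) (12,34.5)
edge 0: (2.5,2.5)→(16.5,22)  cross = 2.5·22 − 16.5·2.5 = 13.7500; (r_i+r_j)·cross = 19·13.7500 = 261.2500
edge 1: (16.5,22)→(12,34.5)  cross = 16.5·34.5 − 12·22 = 305.2500; (r_i+r_j)·cross = 28.5·305.2500 = 8699.6250
edge 2: (12,34.5)→(2.5,2.5)  cross = 12·2.5 − 2.5·34.5 = -56.2500; (r_i+r_j)·cross = 14.5·-56.2500 = -815.6250
Σcross = 262.7500 → A = |Σcross|/2 = 131.3750 mm²
Σ(r_i+r_j)·cross = 8145.2500 → first moment M = |Σ|/6 = 1357.5417
R_c = M/A = 1357.5417/131.3750 = 10.3333 mm
θ = 270° = 4.712389 rad
V = θ·R_c·A = 4.712389·10.3333·131.3750 = 6397.264 mm³

Volume = 6397.264 mm³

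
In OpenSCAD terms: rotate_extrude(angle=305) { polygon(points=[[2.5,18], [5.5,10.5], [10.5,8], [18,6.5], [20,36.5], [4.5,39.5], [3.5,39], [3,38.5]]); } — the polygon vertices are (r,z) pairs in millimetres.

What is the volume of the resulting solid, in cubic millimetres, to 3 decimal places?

Volume = 28157.353 mm³

Profile (r,z), 8 vertices: (2.5,18) (5.5,10.5) (10.5,8) (18,6.5) (20,36.5) (4.5,39.5) (3.5,39) (3,38.5)
edge 0: (2.5,18)→(5.5,10.5)  cross = 2.5·10.5 − 5.5·18 = -72.7500; (r_i+r_j)·cross = 8·-72.7500 = -582.0000
edge 1: (5.5,10.5)→(10.5,8)  cross = 5.5·8 − 10.5·10.5 = -66.2500; (r_i+r_j)·cross = 16·-66.2500 = -1060.0000
edge 2: (10.5,8)→(18,6.5)  cross = 10.5·6.5 − 18·8 = -75.7500; (r_i+r_j)·cross = 28.5·-75.7500 = -2158.8750
edge 3: (18,6.5)→(20,36.5)  cross = 18·36.5 − 20·6.5 = 527.0000; (r_i+r_j)·cross = 38·527.0000 = 20026.0000
edge 4: (20,36.5)→(4.5,39.5)  cross = 20·39.5 − 4.5·36.5 = 625.7500; (r_i+r_j)·cross = 24.5·625.7500 = 15330.8750
edge 5: (4.5,39.5)→(3.5,39)  cross = 4.5·39 − 3.5·39.5 = 37.2500; (r_i+r_j)·cross = 8·37.2500 = 298.0000
edge 6: (3.5,39)→(3,38.5)  cross = 3.5·38.5 − 3·39 = 17.7500; (r_i+r_j)·cross = 6.5·17.7500 = 115.3750
edge 7: (3,38.5)→(2.5,18)  cross = 3·18 − 2.5·38.5 = -42.2500; (r_i+r_j)·cross = 5.5·-42.2500 = -232.3750
Σcross = 950.7500 → A = |Σcross|/2 = 475.3750 mm²
Σ(r_i+r_j)·cross = 31737.0000 → first moment M = |Σ|/6 = 5289.5000
R_c = M/A = 5289.5000/475.3750 = 11.1270 mm
θ = 305° = 5.323254 rad
V = θ·R_c·A = 5.323254·11.1270·475.3750 = 28157.353 mm³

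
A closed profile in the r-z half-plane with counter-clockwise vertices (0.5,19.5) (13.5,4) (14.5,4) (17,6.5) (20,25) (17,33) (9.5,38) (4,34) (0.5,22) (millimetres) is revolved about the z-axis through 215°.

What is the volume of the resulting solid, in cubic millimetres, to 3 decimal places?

Profile (r,z), 9 vertices: (0.5,19.5) (13.5,4) (14.5,4) (17,6.5) (20,25) (17,33) (9.5,38) (4,34) (0.5,22)
edge 0: (0.5,19.5)→(13.5,4)  cross = 0.5·4 − 13.5·19.5 = -261.2500; (r_i+r_j)·cross = 14·-261.2500 = -3657.5000
edge 1: (13.5,4)→(14.5,4)  cross = 13.5·4 − 14.5·4 = -4.0000; (r_i+r_j)·cross = 28·-4.0000 = -112.0000
edge 2: (14.5,4)→(17,6.5)  cross = 14.5·6.5 − 17·4 = 26.2500; (r_i+r_j)·cross = 31.5·26.2500 = 826.8750
edge 3: (17,6.5)→(20,25)  cross = 17·25 − 20·6.5 = 295.0000; (r_i+r_j)·cross = 37·295.0000 = 10915.0000
edge 4: (20,25)→(17,33)  cross = 20·33 − 17·25 = 235.0000; (r_i+r_j)·cross = 37·235.0000 = 8695.0000
edge 5: (17,33)→(9.5,38)  cross = 17·38 − 9.5·33 = 332.5000; (r_i+r_j)·cross = 26.5·332.5000 = 8811.2500
edge 6: (9.5,38)→(4,34)  cross = 9.5·34 − 4·38 = 171.0000; (r_i+r_j)·cross = 13.5·171.0000 = 2308.5000
edge 7: (4,34)→(0.5,22)  cross = 4·22 − 0.5·34 = 71.0000; (r_i+r_j)·cross = 4.5·71.0000 = 319.5000
edge 8: (0.5,22)→(0.5,19.5)  cross = 0.5·19.5 − 0.5·22 = -1.2500; (r_i+r_j)·cross = 1·-1.2500 = -1.2500
Σcross = 864.2500 → A = |Σcross|/2 = 432.1250 mm²
Σ(r_i+r_j)·cross = 28105.3750 → first moment M = |Σ|/6 = 4684.2292
R_c = M/A = 4684.2292/432.1250 = 10.8400 mm
θ = 215° = 3.752458 rad
V = θ·R_c·A = 3.752458·10.8400·432.1250 = 17577.373 mm³

Volume = 17577.373 mm³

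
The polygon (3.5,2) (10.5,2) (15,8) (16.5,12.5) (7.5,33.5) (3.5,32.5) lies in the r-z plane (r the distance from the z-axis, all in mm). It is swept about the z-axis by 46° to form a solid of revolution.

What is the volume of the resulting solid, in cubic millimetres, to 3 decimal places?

Volume = 1952.200 mm³

Profile (r,z), 6 vertices: (3.5,2) (10.5,2) (15,8) (16.5,12.5) (7.5,33.5) (3.5,32.5)
edge 0: (3.5,2)→(10.5,2)  cross = 3.5·2 − 10.5·2 = -14.0000; (r_i+r_j)·cross = 14·-14.0000 = -196.0000
edge 1: (10.5,2)→(15,8)  cross = 10.5·8 − 15·2 = 54.0000; (r_i+r_j)·cross = 25.5·54.0000 = 1377.0000
edge 2: (15,8)→(16.5,12.5)  cross = 15·12.5 − 16.5·8 = 55.5000; (r_i+r_j)·cross = 31.5·55.5000 = 1748.2500
edge 3: (16.5,12.5)→(7.5,33.5)  cross = 16.5·33.5 − 7.5·12.5 = 459.0000; (r_i+r_j)·cross = 24·459.0000 = 11016.0000
edge 4: (7.5,33.5)→(3.5,32.5)  cross = 7.5·32.5 − 3.5·33.5 = 126.5000; (r_i+r_j)·cross = 11·126.5000 = 1391.5000
edge 5: (3.5,32.5)→(3.5,2)  cross = 3.5·2 − 3.5·32.5 = -106.7500; (r_i+r_j)·cross = 7·-106.7500 = -747.2500
Σcross = 574.2500 → A = |Σcross|/2 = 287.1250 mm²
Σ(r_i+r_j)·cross = 14589.5000 → first moment M = |Σ|/6 = 2431.5833
R_c = M/A = 2431.5833/287.1250 = 8.4687 mm
θ = 46° = 0.802851 rad
V = θ·R_c·A = 0.802851·8.4687·287.1250 = 1952.200 mm³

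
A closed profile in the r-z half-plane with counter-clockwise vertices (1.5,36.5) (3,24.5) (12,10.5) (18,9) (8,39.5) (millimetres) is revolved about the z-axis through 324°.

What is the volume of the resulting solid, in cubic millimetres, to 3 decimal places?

Profile (r,z), 5 vertices: (1.5,36.5) (3,24.5) (12,10.5) (18,9) (8,39.5)
edge 0: (1.5,36.5)→(3,24.5)  cross = 1.5·24.5 − 3·36.5 = -72.7500; (r_i+r_j)·cross = 4.5·-72.7500 = -327.3750
edge 1: (3,24.5)→(12,10.5)  cross = 3·10.5 − 12·24.5 = -262.5000; (r_i+r_j)·cross = 15·-262.5000 = -3937.5000
edge 2: (12,10.5)→(18,9)  cross = 12·9 − 18·10.5 = -81.0000; (r_i+r_j)·cross = 30·-81.0000 = -2430.0000
edge 3: (18,9)→(8,39.5)  cross = 18·39.5 − 8·9 = 639.0000; (r_i+r_j)·cross = 26·639.0000 = 16614.0000
edge 4: (8,39.5)→(1.5,36.5)  cross = 8·36.5 − 1.5·39.5 = 232.7500; (r_i+r_j)·cross = 9.5·232.7500 = 2211.1250
Σcross = 455.5000 → A = |Σcross|/2 = 227.7500 mm²
Σ(r_i+r_j)·cross = 12130.2500 → first moment M = |Σ|/6 = 2021.7083
R_c = M/A = 2021.7083/227.7500 = 8.8769 mm
θ = 324° = 5.654867 rad
V = θ·R_c·A = 5.654867·8.8769·227.7500 = 11432.491 mm³

Volume = 11432.491 mm³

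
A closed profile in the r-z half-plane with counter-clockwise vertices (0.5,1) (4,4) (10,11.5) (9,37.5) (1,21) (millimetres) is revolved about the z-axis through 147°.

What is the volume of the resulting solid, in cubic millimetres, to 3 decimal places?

Volume = 2879.603 mm³

Profile (r,z), 5 vertices: (0.5,1) (4,4) (10,11.5) (9,37.5) (1,21)
edge 0: (0.5,1)→(4,4)  cross = 0.5·4 − 4·1 = -2.0000; (r_i+r_j)·cross = 4.5·-2.0000 = -9.0000
edge 1: (4,4)→(10,11.5)  cross = 4·11.5 − 10·4 = 6.0000; (r_i+r_j)·cross = 14·6.0000 = 84.0000
edge 2: (10,11.5)→(9,37.5)  cross = 10·37.5 − 9·11.5 = 271.5000; (r_i+r_j)·cross = 19·271.5000 = 5158.5000
edge 3: (9,37.5)→(1,21)  cross = 9·21 − 1·37.5 = 151.5000; (r_i+r_j)·cross = 10·151.5000 = 1515.0000
edge 4: (1,21)→(0.5,1)  cross = 1·1 − 0.5·21 = -9.5000; (r_i+r_j)·cross = 1.5·-9.5000 = -14.2500
Σcross = 417.5000 → A = |Σcross|/2 = 208.7500 mm²
Σ(r_i+r_j)·cross = 6734.2500 → first moment M = |Σ|/6 = 1122.3750
R_c = M/A = 1122.3750/208.7500 = 5.3766 mm
θ = 147° = 2.565634 rad
V = θ·R_c·A = 2.565634·5.3766·208.7500 = 2879.603 mm³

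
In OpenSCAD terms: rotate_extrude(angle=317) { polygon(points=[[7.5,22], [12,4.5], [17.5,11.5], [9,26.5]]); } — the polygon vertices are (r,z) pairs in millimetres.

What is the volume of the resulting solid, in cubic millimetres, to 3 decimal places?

Volume = 6263.240 mm³

Profile (r,z), 4 vertices: (7.5,22) (12,4.5) (17.5,11.5) (9,26.5)
edge 0: (7.5,22)→(12,4.5)  cross = 7.5·4.5 − 12·22 = -230.2500; (r_i+r_j)·cross = 19.5·-230.2500 = -4489.8750
edge 1: (12,4.5)→(17.5,11.5)  cross = 12·11.5 − 17.5·4.5 = 59.2500; (r_i+r_j)·cross = 29.5·59.2500 = 1747.8750
edge 2: (17.5,11.5)→(9,26.5)  cross = 17.5·26.5 − 9·11.5 = 360.2500; (r_i+r_j)·cross = 26.5·360.2500 = 9546.6250
edge 3: (9,26.5)→(7.5,22)  cross = 9·22 − 7.5·26.5 = -0.7500; (r_i+r_j)·cross = 16.5·-0.7500 = -12.3750
Σcross = 188.5000 → A = |Σcross|/2 = 94.2500 mm²
Σ(r_i+r_j)·cross = 6792.2500 → first moment M = |Σ|/6 = 1132.0417
R_c = M/A = 1132.0417/94.2500 = 12.0111 mm
θ = 317° = 5.532694 rad
V = θ·R_c·A = 5.532694·12.0111·94.2500 = 6263.240 mm³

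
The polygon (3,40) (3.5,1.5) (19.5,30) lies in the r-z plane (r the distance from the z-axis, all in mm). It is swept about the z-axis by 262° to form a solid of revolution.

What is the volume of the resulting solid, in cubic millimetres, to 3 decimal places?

Profile (r,z), 3 vertices: (3,40) (3.5,1.5) (19.5,30)
edge 0: (3,40)→(3.5,1.5)  cross = 3·1.5 − 3.5·40 = -135.5000; (r_i+r_j)·cross = 6.5·-135.5000 = -880.7500
edge 1: (3.5,1.5)→(19.5,30)  cross = 3.5·30 − 19.5·1.5 = 75.7500; (r_i+r_j)·cross = 23·75.7500 = 1742.2500
edge 2: (19.5,30)→(3,40)  cross = 19.5·40 − 3·30 = 690.0000; (r_i+r_j)·cross = 22.5·690.0000 = 15525.0000
Σcross = 630.2500 → A = |Σcross|/2 = 315.1250 mm²
Σ(r_i+r_j)·cross = 16386.5000 → first moment M = |Σ|/6 = 2731.0833
R_c = M/A = 2731.0833/315.1250 = 8.6667 mm
θ = 262° = 4.572763 rad
V = θ·R_c·A = 4.572763·8.6667·315.1250 = 12488.596 mm³

Volume = 12488.596 mm³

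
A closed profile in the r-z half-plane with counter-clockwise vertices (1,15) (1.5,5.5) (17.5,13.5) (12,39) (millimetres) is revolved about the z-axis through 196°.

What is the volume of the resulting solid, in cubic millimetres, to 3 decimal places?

Volume = 8951.925 mm³

Profile (r,z), 4 vertices: (1,15) (1.5,5.5) (17.5,13.5) (12,39)
edge 0: (1,15)→(1.5,5.5)  cross = 1·5.5 − 1.5·15 = -17.0000; (r_i+r_j)·cross = 2.5·-17.0000 = -42.5000
edge 1: (1.5,5.5)→(17.5,13.5)  cross = 1.5·13.5 − 17.5·5.5 = -76.0000; (r_i+r_j)·cross = 19·-76.0000 = -1444.0000
edge 2: (17.5,13.5)→(12,39)  cross = 17.5·39 − 12·13.5 = 520.5000; (r_i+r_j)·cross = 29.5·520.5000 = 15354.7500
edge 3: (12,39)→(1,15)  cross = 12·15 − 1·39 = 141.0000; (r_i+r_j)·cross = 13·141.0000 = 1833.0000
Σcross = 568.5000 → A = |Σcross|/2 = 284.2500 mm²
Σ(r_i+r_j)·cross = 15701.2500 → first moment M = |Σ|/6 = 2616.8750
R_c = M/A = 2616.8750/284.2500 = 9.2062 mm
θ = 196° = 3.420845 rad
V = θ·R_c·A = 3.420845·9.2062·284.2500 = 8951.925 mm³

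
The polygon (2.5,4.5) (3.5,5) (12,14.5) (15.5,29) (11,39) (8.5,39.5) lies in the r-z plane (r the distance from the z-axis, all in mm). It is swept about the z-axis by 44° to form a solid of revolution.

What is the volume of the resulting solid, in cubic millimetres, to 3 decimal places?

Volume = 1553.200 mm³

Profile (r,z), 6 vertices: (2.5,4.5) (3.5,5) (12,14.5) (15.5,29) (11,39) (8.5,39.5)
edge 0: (2.5,4.5)→(3.5,5)  cross = 2.5·5 − 3.5·4.5 = -3.2500; (r_i+r_j)·cross = 6·-3.2500 = -19.5000
edge 1: (3.5,5)→(12,14.5)  cross = 3.5·14.5 − 12·5 = -9.2500; (r_i+r_j)·cross = 15.5·-9.2500 = -143.3750
edge 2: (12,14.5)→(15.5,29)  cross = 12·29 − 15.5·14.5 = 123.2500; (r_i+r_j)·cross = 27.5·123.2500 = 3389.3750
edge 3: (15.5,29)→(11,39)  cross = 15.5·39 − 11·29 = 285.5000; (r_i+r_j)·cross = 26.5·285.5000 = 7565.7500
edge 4: (11,39)→(8.5,39.5)  cross = 11·39.5 − 8.5·39 = 103.0000; (r_i+r_j)·cross = 19.5·103.0000 = 2008.5000
edge 5: (8.5,39.5)→(2.5,4.5)  cross = 8.5·4.5 − 2.5·39.5 = -60.5000; (r_i+r_j)·cross = 11·-60.5000 = -665.5000
Σcross = 438.7500 → A = |Σcross|/2 = 219.3750 mm²
Σ(r_i+r_j)·cross = 12135.2500 → first moment M = |Σ|/6 = 2022.5417
R_c = M/A = 2022.5417/219.3750 = 9.2196 mm
θ = 44° = 0.767945 rad
V = θ·R_c·A = 0.767945·9.2196·219.3750 = 1553.200 mm³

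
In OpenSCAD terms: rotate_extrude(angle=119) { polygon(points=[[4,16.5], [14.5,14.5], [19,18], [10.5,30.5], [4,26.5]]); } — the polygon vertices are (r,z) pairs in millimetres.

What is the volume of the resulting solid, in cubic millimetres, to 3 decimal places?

Profile (r,z), 5 vertices: (4,16.5) (14.5,14.5) (19,18) (10.5,30.5) (4,26.5)
edge 0: (4,16.5)→(14.5,14.5)  cross = 4·14.5 − 14.5·16.5 = -181.2500; (r_i+r_j)·cross = 18.5·-181.2500 = -3353.1250
edge 1: (14.5,14.5)→(19,18)  cross = 14.5·18 − 19·14.5 = -14.5000; (r_i+r_j)·cross = 33.5·-14.5000 = -485.7500
edge 2: (19,18)→(10.5,30.5)  cross = 19·30.5 − 10.5·18 = 390.5000; (r_i+r_j)·cross = 29.5·390.5000 = 11519.7500
edge 3: (10.5,30.5)→(4,26.5)  cross = 10.5·26.5 − 4·30.5 = 156.2500; (r_i+r_j)·cross = 14.5·156.2500 = 2265.6250
edge 4: (4,26.5)→(4,16.5)  cross = 4·16.5 − 4·26.5 = -40.0000; (r_i+r_j)·cross = 8·-40.0000 = -320.0000
Σcross = 311.0000 → A = |Σcross|/2 = 155.5000 mm²
Σ(r_i+r_j)·cross = 9626.5000 → first moment M = |Σ|/6 = 1604.4167
R_c = M/A = 1604.4167/155.5000 = 10.3178 mm
θ = 119° = 2.076942 rad
V = θ·R_c·A = 2.076942·10.3178·155.5000 = 3332.280 mm³

Volume = 3332.280 mm³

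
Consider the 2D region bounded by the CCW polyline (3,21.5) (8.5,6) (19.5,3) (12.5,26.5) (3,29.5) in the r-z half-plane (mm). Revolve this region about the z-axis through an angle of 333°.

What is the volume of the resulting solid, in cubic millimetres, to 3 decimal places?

Profile (r,z), 5 vertices: (3,21.5) (8.5,6) (19.5,3) (12.5,26.5) (3,29.5)
edge 0: (3,21.5)→(8.5,6)  cross = 3·6 − 8.5·21.5 = -164.7500; (r_i+r_j)·cross = 11.5·-164.7500 = -1894.6250
edge 1: (8.5,6)→(19.5,3)  cross = 8.5·3 − 19.5·6 = -91.5000; (r_i+r_j)·cross = 28·-91.5000 = -2562.0000
edge 2: (19.5,3)→(12.5,26.5)  cross = 19.5·26.5 − 12.5·3 = 479.2500; (r_i+r_j)·cross = 32·479.2500 = 15336.0000
edge 3: (12.5,26.5)→(3,29.5)  cross = 12.5·29.5 − 3·26.5 = 289.2500; (r_i+r_j)·cross = 15.5·289.2500 = 4483.3750
edge 4: (3,29.5)→(3,21.5)  cross = 3·21.5 − 3·29.5 = -24.0000; (r_i+r_j)·cross = 6·-24.0000 = -144.0000
Σcross = 488.2500 → A = |Σcross|/2 = 244.1250 mm²
Σ(r_i+r_j)·cross = 15218.7500 → first moment M = |Σ|/6 = 2536.4583
R_c = M/A = 2536.4583/244.1250 = 10.3900 mm
θ = 333° = 5.811946 rad
V = θ·R_c·A = 5.811946·10.3900·244.1250 = 14741.760 mm³

Volume = 14741.760 mm³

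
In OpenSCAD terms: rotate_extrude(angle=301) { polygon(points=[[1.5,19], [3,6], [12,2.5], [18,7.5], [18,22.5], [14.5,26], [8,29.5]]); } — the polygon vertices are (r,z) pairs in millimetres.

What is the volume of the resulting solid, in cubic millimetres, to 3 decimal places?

Profile (r,z), 7 vertices: (1.5,19) (3,6) (12,2.5) (18,7.5) (18,22.5) (14.5,26) (8,29.5)
edge 0: (1.5,19)→(3,6)  cross = 1.5·6 − 3·19 = -48.0000; (r_i+r_j)·cross = 4.5·-48.0000 = -216.0000
edge 1: (3,6)→(12,2.5)  cross = 3·2.5 − 12·6 = -64.5000; (r_i+r_j)·cross = 15·-64.5000 = -967.5000
edge 2: (12,2.5)→(18,7.5)  cross = 12·7.5 − 18·2.5 = 45.0000; (r_i+r_j)·cross = 30·45.0000 = 1350.0000
edge 3: (18,7.5)→(18,22.5)  cross = 18·22.5 − 18·7.5 = 270.0000; (r_i+r_j)·cross = 36·270.0000 = 9720.0000
edge 4: (18,22.5)→(14.5,26)  cross = 18·26 − 14.5·22.5 = 141.7500; (r_i+r_j)·cross = 32.5·141.7500 = 4606.8750
edge 5: (14.5,26)→(8,29.5)  cross = 14.5·29.5 − 8·26 = 219.7500; (r_i+r_j)·cross = 22.5·219.7500 = 4944.3750
edge 6: (8,29.5)→(1.5,19)  cross = 8·19 − 1.5·29.5 = 107.7500; (r_i+r_j)·cross = 9.5·107.7500 = 1023.6250
Σcross = 671.7500 → A = |Σcross|/2 = 335.8750 mm²
Σ(r_i+r_j)·cross = 20461.3750 → first moment M = |Σ|/6 = 3410.2292
R_c = M/A = 3410.2292/335.8750 = 10.1533 mm
θ = 301° = 5.253441 rad
V = θ·R_c·A = 5.253441·10.1533·335.8750 = 17915.438 mm³

Volume = 17915.438 mm³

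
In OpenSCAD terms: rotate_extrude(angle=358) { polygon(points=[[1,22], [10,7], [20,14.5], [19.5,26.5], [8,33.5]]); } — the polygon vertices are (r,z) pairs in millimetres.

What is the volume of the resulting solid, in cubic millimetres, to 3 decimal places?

Profile (r,z), 5 vertices: (1,22) (10,7) (20,14.5) (19.5,26.5) (8,33.5)
edge 0: (1,22)→(10,7)  cross = 1·7 − 10·22 = -213.0000; (r_i+r_j)·cross = 11·-213.0000 = -2343.0000
edge 1: (10,7)→(20,14.5)  cross = 10·14.5 − 20·7 = 5.0000; (r_i+r_j)·cross = 30·5.0000 = 150.0000
edge 2: (20,14.5)→(19.5,26.5)  cross = 20·26.5 − 19.5·14.5 = 247.2500; (r_i+r_j)·cross = 39.5·247.2500 = 9766.3750
edge 3: (19.5,26.5)→(8,33.5)  cross = 19.5·33.5 − 8·26.5 = 441.2500; (r_i+r_j)·cross = 27.5·441.2500 = 12134.3750
edge 4: (8,33.5)→(1,22)  cross = 8·22 − 1·33.5 = 142.5000; (r_i+r_j)·cross = 9·142.5000 = 1282.5000
Σcross = 623.0000 → A = |Σcross|/2 = 311.5000 mm²
Σ(r_i+r_j)·cross = 20990.2500 → first moment M = |Σ|/6 = 3498.3750
R_c = M/A = 3498.3750/311.5000 = 11.2307 mm
θ = 358° = 6.248279 rad
V = θ·R_c·A = 6.248279·11.2307·311.5000 = 21858.822 mm³

Volume = 21858.822 mm³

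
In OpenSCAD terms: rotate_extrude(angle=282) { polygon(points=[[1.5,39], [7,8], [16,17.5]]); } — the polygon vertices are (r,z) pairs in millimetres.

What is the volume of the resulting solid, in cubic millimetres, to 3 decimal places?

Profile (r,z), 3 vertices: (1.5,39) (7,8) (16,17.5)
edge 0: (1.5,39)→(7,8)  cross = 1.5·8 − 7·39 = -261.0000; (r_i+r_j)·cross = 8.5·-261.0000 = -2218.5000
edge 1: (7,8)→(16,17.5)  cross = 7·17.5 − 16·8 = -5.5000; (r_i+r_j)·cross = 23·-5.5000 = -126.5000
edge 2: (16,17.5)→(1.5,39)  cross = 16·39 − 1.5·17.5 = 597.7500; (r_i+r_j)·cross = 17.5·597.7500 = 10460.6250
Σcross = 331.2500 → A = |Σcross|/2 = 165.6250 mm²
Σ(r_i+r_j)·cross = 8115.6250 → first moment M = |Σ|/6 = 1352.6042
R_c = M/A = 1352.6042/165.6250 = 8.1667 mm
θ = 282° = 4.921828 rad
V = θ·R_c·A = 4.921828·8.1667·165.6250 = 6657.286 mm³

Volume = 6657.286 mm³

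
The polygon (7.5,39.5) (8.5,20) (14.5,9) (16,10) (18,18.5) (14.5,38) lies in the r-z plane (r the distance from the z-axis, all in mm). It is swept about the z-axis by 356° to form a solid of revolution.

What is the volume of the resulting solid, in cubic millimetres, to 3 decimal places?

Profile (r,z), 6 vertices: (7.5,39.5) (8.5,20) (14.5,9) (16,10) (18,18.5) (14.5,38)
edge 0: (7.5,39.5)→(8.5,20)  cross = 7.5·20 − 8.5·39.5 = -185.7500; (r_i+r_j)·cross = 16·-185.7500 = -2972.0000
edge 1: (8.5,20)→(14.5,9)  cross = 8.5·9 − 14.5·20 = -213.5000; (r_i+r_j)·cross = 23·-213.5000 = -4910.5000
edge 2: (14.5,9)→(16,10)  cross = 14.5·10 − 16·9 = 1.0000; (r_i+r_j)·cross = 30.5·1.0000 = 30.5000
edge 3: (16,10)→(18,18.5)  cross = 16·18.5 − 18·10 = 116.0000; (r_i+r_j)·cross = 34·116.0000 = 3944.0000
edge 4: (18,18.5)→(14.5,38)  cross = 18·38 − 14.5·18.5 = 415.7500; (r_i+r_j)·cross = 32.5·415.7500 = 13511.8750
edge 5: (14.5,38)→(7.5,39.5)  cross = 14.5·39.5 − 7.5·38 = 287.7500; (r_i+r_j)·cross = 22·287.7500 = 6330.5000
Σcross = 421.2500 → A = |Σcross|/2 = 210.6250 mm²
Σ(r_i+r_j)·cross = 15934.3750 → first moment M = |Σ|/6 = 2655.7292
R_c = M/A = 2655.7292/210.6250 = 12.6088 mm
θ = 356° = 6.213372 rad
V = θ·R_c·A = 6.213372·12.6088·210.6250 = 16501.034 mm³

Volume = 16501.034 mm³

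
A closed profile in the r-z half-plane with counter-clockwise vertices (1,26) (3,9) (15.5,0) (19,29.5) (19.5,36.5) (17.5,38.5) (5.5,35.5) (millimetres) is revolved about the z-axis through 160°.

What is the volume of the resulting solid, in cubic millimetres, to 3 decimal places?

Volume = 14768.860 mm³

Profile (r,z), 7 vertices: (1,26) (3,9) (15.5,0) (19,29.5) (19.5,36.5) (17.5,38.5) (5.5,35.5)
edge 0: (1,26)→(3,9)  cross = 1·9 − 3·26 = -69.0000; (r_i+r_j)·cross = 4·-69.0000 = -276.0000
edge 1: (3,9)→(15.5,0)  cross = 3·0 − 15.5·9 = -139.5000; (r_i+r_j)·cross = 18.5·-139.5000 = -2580.7500
edge 2: (15.5,0)→(19,29.5)  cross = 15.5·29.5 − 19·0 = 457.2500; (r_i+r_j)·cross = 34.5·457.2500 = 15775.1250
edge 3: (19,29.5)→(19.5,36.5)  cross = 19·36.5 − 19.5·29.5 = 118.2500; (r_i+r_j)·cross = 38.5·118.2500 = 4552.6250
edge 4: (19.5,36.5)→(17.5,38.5)  cross = 19.5·38.5 − 17.5·36.5 = 112.0000; (r_i+r_j)·cross = 37·112.0000 = 4144.0000
edge 5: (17.5,38.5)→(5.5,35.5)  cross = 17.5·35.5 − 5.5·38.5 = 409.5000; (r_i+r_j)·cross = 23·409.5000 = 9418.5000
edge 6: (5.5,35.5)→(1,26)  cross = 5.5·26 − 1·35.5 = 107.5000; (r_i+r_j)·cross = 6.5·107.5000 = 698.7500
Σcross = 996.0000 → A = |Σcross|/2 = 498.0000 mm²
Σ(r_i+r_j)·cross = 31732.2500 → first moment M = |Σ|/6 = 5288.7083
R_c = M/A = 5288.7083/498.0000 = 10.6199 mm
θ = 160° = 2.792527 rad
V = θ·R_c·A = 2.792527·10.6199·498.0000 = 14768.860 mm³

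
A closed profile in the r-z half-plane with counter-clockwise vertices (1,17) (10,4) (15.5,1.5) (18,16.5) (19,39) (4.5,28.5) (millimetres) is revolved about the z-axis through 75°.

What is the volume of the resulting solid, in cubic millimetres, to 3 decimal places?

Profile (r,z), 6 vertices: (1,17) (10,4) (15.5,1.5) (18,16.5) (19,39) (4.5,28.5)
edge 0: (1,17)→(10,4)  cross = 1·4 − 10·17 = -166.0000; (r_i+r_j)·cross = 11·-166.0000 = -1826.0000
edge 1: (10,4)→(15.5,1.5)  cross = 10·1.5 − 15.5·4 = -47.0000; (r_i+r_j)·cross = 25.5·-47.0000 = -1198.5000
edge 2: (15.5,1.5)→(18,16.5)  cross = 15.5·16.5 − 18·1.5 = 228.7500; (r_i+r_j)·cross = 33.5·228.7500 = 7663.1250
edge 3: (18,16.5)→(19,39)  cross = 18·39 − 19·16.5 = 388.5000; (r_i+r_j)·cross = 37·388.5000 = 14374.5000
edge 4: (19,39)→(4.5,28.5)  cross = 19·28.5 − 4.5·39 = 366.0000; (r_i+r_j)·cross = 23.5·366.0000 = 8601.0000
edge 5: (4.5,28.5)→(1,17)  cross = 4.5·17 − 1·28.5 = 48.0000; (r_i+r_j)·cross = 5.5·48.0000 = 264.0000
Σcross = 818.2500 → A = |Σcross|/2 = 409.1250 mm²
Σ(r_i+r_j)·cross = 27878.1250 → first moment M = |Σ|/6 = 4646.3542
R_c = M/A = 4646.3542/409.1250 = 11.3568 mm
θ = 75° = 1.308997 rad
V = θ·R_c·A = 1.308997·11.3568·409.1250 = 6082.063 mm³

Volume = 6082.063 mm³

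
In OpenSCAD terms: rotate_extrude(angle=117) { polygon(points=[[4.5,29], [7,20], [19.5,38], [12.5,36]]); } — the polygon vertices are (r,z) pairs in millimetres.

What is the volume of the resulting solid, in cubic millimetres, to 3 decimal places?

Profile (r,z), 4 vertices: (4.5,29) (7,20) (19.5,38) (12.5,36)
edge 0: (4.5,29)→(7,20)  cross = 4.5·20 − 7·29 = -113.0000; (r_i+r_j)·cross = 11.5·-113.0000 = -1299.5000
edge 1: (7,20)→(19.5,38)  cross = 7·38 − 19.5·20 = -124.0000; (r_i+r_j)·cross = 26.5·-124.0000 = -3286.0000
edge 2: (19.5,38)→(12.5,36)  cross = 19.5·36 − 12.5·38 = 227.0000; (r_i+r_j)·cross = 32·227.0000 = 7264.0000
edge 3: (12.5,36)→(4.5,29)  cross = 12.5·29 − 4.5·36 = 200.5000; (r_i+r_j)·cross = 17·200.5000 = 3408.5000
Σcross = 190.5000 → A = |Σcross|/2 = 95.2500 mm²
Σ(r_i+r_j)·cross = 6087.0000 → first moment M = |Σ|/6 = 1014.5000
R_c = M/A = 1014.5000/95.2500 = 10.6509 mm
θ = 117° = 2.042035 rad
V = θ·R_c·A = 2.042035·10.6509·95.2500 = 2071.645 mm³

Volume = 2071.645 mm³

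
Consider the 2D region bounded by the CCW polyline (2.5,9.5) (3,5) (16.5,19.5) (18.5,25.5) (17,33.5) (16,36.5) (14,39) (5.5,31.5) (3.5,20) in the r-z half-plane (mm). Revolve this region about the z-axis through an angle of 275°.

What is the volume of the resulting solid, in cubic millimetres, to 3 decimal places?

Profile (r,z), 9 vertices: (2.5,9.5) (3,5) (16.5,19.5) (18.5,25.5) (17,33.5) (16,36.5) (14,39) (5.5,31.5) (3.5,20)
edge 0: (2.5,9.5)→(3,5)  cross = 2.5·5 − 3·9.5 = -16.0000; (r_i+r_j)·cross = 5.5·-16.0000 = -88.0000
edge 1: (3,5)→(16.5,19.5)  cross = 3·19.5 − 16.5·5 = -24.0000; (r_i+r_j)·cross = 19.5·-24.0000 = -468.0000
edge 2: (16.5,19.5)→(18.5,25.5)  cross = 16.5·25.5 − 18.5·19.5 = 60.0000; (r_i+r_j)·cross = 35·60.0000 = 2100.0000
edge 3: (18.5,25.5)→(17,33.5)  cross = 18.5·33.5 − 17·25.5 = 186.2500; (r_i+r_j)·cross = 35.5·186.2500 = 6611.8750
edge 4: (17,33.5)→(16,36.5)  cross = 17·36.5 − 16·33.5 = 84.5000; (r_i+r_j)·cross = 33·84.5000 = 2788.5000
edge 5: (16,36.5)→(14,39)  cross = 16·39 − 14·36.5 = 113.0000; (r_i+r_j)·cross = 30·113.0000 = 3390.0000
edge 6: (14,39)→(5.5,31.5)  cross = 14·31.5 − 5.5·39 = 226.5000; (r_i+r_j)·cross = 19.5·226.5000 = 4416.7500
edge 7: (5.5,31.5)→(3.5,20)  cross = 5.5·20 − 3.5·31.5 = -0.2500; (r_i+r_j)·cross = 9·-0.2500 = -2.2500
edge 8: (3.5,20)→(2.5,9.5)  cross = 3.5·9.5 − 2.5·20 = -16.7500; (r_i+r_j)·cross = 6·-16.7500 = -100.5000
Σcross = 613.2500 → A = |Σcross|/2 = 306.6250 mm²
Σ(r_i+r_j)·cross = 18648.3750 → first moment M = |Σ|/6 = 3108.0625
R_c = M/A = 3108.0625/306.6250 = 10.1364 mm
θ = 275° = 4.799655 rad
V = θ·R_c·A = 4.799655·10.1364·306.6250 = 14917.629 mm³

Volume = 14917.629 mm³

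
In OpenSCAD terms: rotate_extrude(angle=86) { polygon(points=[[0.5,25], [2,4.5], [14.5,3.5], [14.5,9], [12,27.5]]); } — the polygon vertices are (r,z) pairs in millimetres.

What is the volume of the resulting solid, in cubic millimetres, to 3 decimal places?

Volume = 3130.863 mm³

Profile (r,z), 5 vertices: (0.5,25) (2,4.5) (14.5,3.5) (14.5,9) (12,27.5)
edge 0: (0.5,25)→(2,4.5)  cross = 0.5·4.5 − 2·25 = -47.7500; (r_i+r_j)·cross = 2.5·-47.7500 = -119.3750
edge 1: (2,4.5)→(14.5,3.5)  cross = 2·3.5 − 14.5·4.5 = -58.2500; (r_i+r_j)·cross = 16.5·-58.2500 = -961.1250
edge 2: (14.5,3.5)→(14.5,9)  cross = 14.5·9 − 14.5·3.5 = 79.7500; (r_i+r_j)·cross = 29·79.7500 = 2312.7500
edge 3: (14.5,9)→(12,27.5)  cross = 14.5·27.5 − 12·9 = 290.7500; (r_i+r_j)·cross = 26.5·290.7500 = 7704.8750
edge 4: (12,27.5)→(0.5,25)  cross = 12·25 − 0.5·27.5 = 286.2500; (r_i+r_j)·cross = 12.5·286.2500 = 3578.1250
Σcross = 550.7500 → A = |Σcross|/2 = 275.3750 mm²
Σ(r_i+r_j)·cross = 12515.2500 → first moment M = |Σ|/6 = 2085.8750
R_c = M/A = 2085.8750/275.3750 = 7.5747 mm
θ = 86° = 1.500983 rad
V = θ·R_c·A = 1.500983·7.5747·275.3750 = 3130.863 mm³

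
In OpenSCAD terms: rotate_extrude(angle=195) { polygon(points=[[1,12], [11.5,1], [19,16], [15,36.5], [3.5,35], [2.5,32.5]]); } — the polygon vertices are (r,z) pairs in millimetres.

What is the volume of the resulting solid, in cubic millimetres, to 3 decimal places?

Profile (r,z), 6 vertices: (1,12) (11.5,1) (19,16) (15,36.5) (3.5,35) (2.5,32.5)
edge 0: (1,12)→(11.5,1)  cross = 1·1 − 11.5·12 = -137.0000; (r_i+r_j)·cross = 12.5·-137.0000 = -1712.5000
edge 1: (11.5,1)→(19,16)  cross = 11.5·16 − 19·1 = 165.0000; (r_i+r_j)·cross = 30.5·165.0000 = 5032.5000
edge 2: (19,16)→(15,36.5)  cross = 19·36.5 − 15·16 = 453.5000; (r_i+r_j)·cross = 34·453.5000 = 15419.0000
edge 3: (15,36.5)→(3.5,35)  cross = 15·35 − 3.5·36.5 = 397.2500; (r_i+r_j)·cross = 18.5·397.2500 = 7349.1250
edge 4: (3.5,35)→(2.5,32.5)  cross = 3.5·32.5 − 2.5·35 = 26.2500; (r_i+r_j)·cross = 6·26.2500 = 157.5000
edge 5: (2.5,32.5)→(1,12)  cross = 2.5·12 − 1·32.5 = -2.5000; (r_i+r_j)·cross = 3.5·-2.5000 = -8.7500
Σcross = 902.5000 → A = |Σcross|/2 = 451.2500 mm²
Σ(r_i+r_j)·cross = 26236.8750 → first moment M = |Σ|/6 = 4372.8125
R_c = M/A = 4372.8125/451.2500 = 9.6904 mm
θ = 195° = 3.403392 rad
V = θ·R_c·A = 3.403392·9.6904·451.2500 = 14882.395 mm³

Volume = 14882.395 mm³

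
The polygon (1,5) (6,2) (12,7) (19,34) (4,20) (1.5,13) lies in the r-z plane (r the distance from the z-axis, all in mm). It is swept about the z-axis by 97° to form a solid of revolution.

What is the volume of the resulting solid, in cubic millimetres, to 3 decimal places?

Volume = 4055.297 mm³

Profile (r,z), 6 vertices: (1,5) (6,2) (12,7) (19,34) (4,20) (1.5,13)
edge 0: (1,5)→(6,2)  cross = 1·2 − 6·5 = -28.0000; (r_i+r_j)·cross = 7·-28.0000 = -196.0000
edge 1: (6,2)→(12,7)  cross = 6·7 − 12·2 = 18.0000; (r_i+r_j)·cross = 18·18.0000 = 324.0000
edge 2: (12,7)→(19,34)  cross = 12·34 − 19·7 = 275.0000; (r_i+r_j)·cross = 31·275.0000 = 8525.0000
edge 3: (19,34)→(4,20)  cross = 19·20 − 4·34 = 244.0000; (r_i+r_j)·cross = 23·244.0000 = 5612.0000
edge 4: (4,20)→(1.5,13)  cross = 4·13 − 1.5·20 = 22.0000; (r_i+r_j)·cross = 5.5·22.0000 = 121.0000
edge 5: (1.5,13)→(1,5)  cross = 1.5·5 − 1·13 = -5.5000; (r_i+r_j)·cross = 2.5·-5.5000 = -13.7500
Σcross = 525.5000 → A = |Σcross|/2 = 262.7500 mm²
Σ(r_i+r_j)·cross = 14372.2500 → first moment M = |Σ|/6 = 2395.3750
R_c = M/A = 2395.3750/262.7500 = 9.1166 mm
θ = 97° = 1.692969 rad
V = θ·R_c·A = 1.692969·9.1166·262.7500 = 4055.297 mm³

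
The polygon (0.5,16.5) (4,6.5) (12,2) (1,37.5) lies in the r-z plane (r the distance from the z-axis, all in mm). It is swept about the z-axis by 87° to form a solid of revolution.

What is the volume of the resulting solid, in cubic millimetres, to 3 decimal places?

Volume = 1118.139 mm³

Profile (r,z), 4 vertices: (0.5,16.5) (4,6.5) (12,2) (1,37.5)
edge 0: (0.5,16.5)→(4,6.5)  cross = 0.5·6.5 − 4·16.5 = -62.7500; (r_i+r_j)·cross = 4.5·-62.7500 = -282.3750
edge 1: (4,6.5)→(12,2)  cross = 4·2 − 12·6.5 = -70.0000; (r_i+r_j)·cross = 16·-70.0000 = -1120.0000
edge 2: (12,2)→(1,37.5)  cross = 12·37.5 − 1·2 = 448.0000; (r_i+r_j)·cross = 13·448.0000 = 5824.0000
edge 3: (1,37.5)→(0.5,16.5)  cross = 1·16.5 − 0.5·37.5 = -2.2500; (r_i+r_j)·cross = 1.5·-2.2500 = -3.3750
Σcross = 313.0000 → A = |Σcross|/2 = 156.5000 mm²
Σ(r_i+r_j)·cross = 4418.2500 → first moment M = |Σ|/6 = 736.3750
R_c = M/A = 736.3750/156.5000 = 4.7053 mm
θ = 87° = 1.518436 rad
V = θ·R_c·A = 1.518436·4.7053·156.5000 = 1118.139 mm³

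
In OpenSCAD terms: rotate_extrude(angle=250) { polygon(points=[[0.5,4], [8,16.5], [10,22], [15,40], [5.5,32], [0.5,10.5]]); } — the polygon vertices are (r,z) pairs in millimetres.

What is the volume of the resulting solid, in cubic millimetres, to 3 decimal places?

Profile (r,z), 6 vertices: (0.5,4) (8,16.5) (10,22) (15,40) (5.5,32) (0.5,10.5)
edge 0: (0.5,4)→(8,16.5)  cross = 0.5·16.5 − 8·4 = -23.7500; (r_i+r_j)·cross = 8.5·-23.7500 = -201.8750
edge 1: (8,16.5)→(10,22)  cross = 8·22 − 10·16.5 = 11.0000; (r_i+r_j)·cross = 18·11.0000 = 198.0000
edge 2: (10,22)→(15,40)  cross = 10·40 − 15·22 = 70.0000; (r_i+r_j)·cross = 25·70.0000 = 1750.0000
edge 3: (15,40)→(5.5,32)  cross = 15·32 − 5.5·40 = 260.0000; (r_i+r_j)·cross = 20.5·260.0000 = 5330.0000
edge 4: (5.5,32)→(0.5,10.5)  cross = 5.5·10.5 − 0.5·32 = 41.7500; (r_i+r_j)·cross = 6·41.7500 = 250.5000
edge 5: (0.5,10.5)→(0.5,4)  cross = 0.5·4 − 0.5·10.5 = -3.2500; (r_i+r_j)·cross = 1·-3.2500 = -3.2500
Σcross = 355.7500 → A = |Σcross|/2 = 177.8750 mm²
Σ(r_i+r_j)·cross = 7323.3750 → first moment M = |Σ|/6 = 1220.5625
R_c = M/A = 1220.5625/177.8750 = 6.8619 mm
θ = 250° = 4.363323 rad
V = θ·R_c·A = 4.363323·6.8619·177.8750 = 5325.709 mm³

Volume = 5325.709 mm³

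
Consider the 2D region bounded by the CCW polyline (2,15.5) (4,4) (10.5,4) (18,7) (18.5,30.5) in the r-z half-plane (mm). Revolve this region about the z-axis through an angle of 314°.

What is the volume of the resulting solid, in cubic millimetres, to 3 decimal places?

Volume = 17611.395 mm³

Profile (r,z), 5 vertices: (2,15.5) (4,4) (10.5,4) (18,7) (18.5,30.5)
edge 0: (2,15.5)→(4,4)  cross = 2·4 − 4·15.5 = -54.0000; (r_i+r_j)·cross = 6·-54.0000 = -324.0000
edge 1: (4,4)→(10.5,4)  cross = 4·4 − 10.5·4 = -26.0000; (r_i+r_j)·cross = 14.5·-26.0000 = -377.0000
edge 2: (10.5,4)→(18,7)  cross = 10.5·7 − 18·4 = 1.5000; (r_i+r_j)·cross = 28.5·1.5000 = 42.7500
edge 3: (18,7)→(18.5,30.5)  cross = 18·30.5 − 18.5·7 = 419.5000; (r_i+r_j)·cross = 36.5·419.5000 = 15311.7500
edge 4: (18.5,30.5)→(2,15.5)  cross = 18.5·15.5 − 2·30.5 = 225.7500; (r_i+r_j)·cross = 20.5·225.7500 = 4627.8750
Σcross = 566.7500 → A = |Σcross|/2 = 283.3750 mm²
Σ(r_i+r_j)·cross = 19281.3750 → first moment M = |Σ|/6 = 3213.5625
R_c = M/A = 3213.5625/283.3750 = 11.3403 mm
θ = 314° = 5.480334 rad
V = θ·R_c·A = 5.480334·11.3403·283.3750 = 17611.395 mm³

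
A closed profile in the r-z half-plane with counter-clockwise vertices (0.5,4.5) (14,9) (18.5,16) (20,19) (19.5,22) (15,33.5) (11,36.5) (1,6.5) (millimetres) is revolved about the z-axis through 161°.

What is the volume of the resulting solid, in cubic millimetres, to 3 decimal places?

Profile (r,z), 8 vertices: (0.5,4.5) (14,9) (18.5,16) (20,19) (19.5,22) (15,33.5) (11,36.5) (1,6.5)
edge 0: (0.5,4.5)→(14,9)  cross = 0.5·9 − 14·4.5 = -58.5000; (r_i+r_j)·cross = 14.5·-58.5000 = -848.2500
edge 1: (14,9)→(18.5,16)  cross = 14·16 − 18.5·9 = 57.5000; (r_i+r_j)·cross = 32.5·57.5000 = 1868.7500
edge 2: (18.5,16)→(20,19)  cross = 18.5·19 − 20·16 = 31.5000; (r_i+r_j)·cross = 38.5·31.5000 = 1212.7500
edge 3: (20,19)→(19.5,22)  cross = 20·22 − 19.5·19 = 69.5000; (r_i+r_j)·cross = 39.5·69.5000 = 2745.2500
edge 4: (19.5,22)→(15,33.5)  cross = 19.5·33.5 − 15·22 = 323.2500; (r_i+r_j)·cross = 34.5·323.2500 = 11152.1250
edge 5: (15,33.5)→(11,36.5)  cross = 15·36.5 − 11·33.5 = 179.0000; (r_i+r_j)·cross = 26·179.0000 = 4654.0000
edge 6: (11,36.5)→(1,6.5)  cross = 11·6.5 − 1·36.5 = 35.0000; (r_i+r_j)·cross = 12·35.0000 = 420.0000
edge 7: (1,6.5)→(0.5,4.5)  cross = 1·4.5 − 0.5·6.5 = 1.2500; (r_i+r_j)·cross = 1.5·1.2500 = 1.8750
Σcross = 638.5000 → A = |Σcross|/2 = 319.2500 mm²
Σ(r_i+r_j)·cross = 21206.5000 → first moment M = |Σ|/6 = 3534.4167
R_c = M/A = 3534.4167/319.2500 = 11.0710 mm
θ = 161° = 2.809980 rad
V = θ·R_c·A = 2.809980·11.0710·319.2500 = 9931.640 mm³

Volume = 9931.640 mm³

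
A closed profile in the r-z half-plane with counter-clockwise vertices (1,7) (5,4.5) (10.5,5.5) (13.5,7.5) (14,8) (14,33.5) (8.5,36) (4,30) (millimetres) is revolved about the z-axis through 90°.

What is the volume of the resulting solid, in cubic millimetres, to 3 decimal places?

Volume = 4190.885 mm³

Profile (r,z), 8 vertices: (1,7) (5,4.5) (10.5,5.5) (13.5,7.5) (14,8) (14,33.5) (8.5,36) (4,30)
edge 0: (1,7)→(5,4.5)  cross = 1·4.5 − 5·7 = -30.5000; (r_i+r_j)·cross = 6·-30.5000 = -183.0000
edge 1: (5,4.5)→(10.5,5.5)  cross = 5·5.5 − 10.5·4.5 = -19.7500; (r_i+r_j)·cross = 15.5·-19.7500 = -306.1250
edge 2: (10.5,5.5)→(13.5,7.5)  cross = 10.5·7.5 − 13.5·5.5 = 4.5000; (r_i+r_j)·cross = 24·4.5000 = 108.0000
edge 3: (13.5,7.5)→(14,8)  cross = 13.5·8 − 14·7.5 = 3.0000; (r_i+r_j)·cross = 27.5·3.0000 = 82.5000
edge 4: (14,8)→(14,33.5)  cross = 14·33.5 − 14·8 = 357.0000; (r_i+r_j)·cross = 28·357.0000 = 9996.0000
edge 5: (14,33.5)→(8.5,36)  cross = 14·36 − 8.5·33.5 = 219.2500; (r_i+r_j)·cross = 22.5·219.2500 = 4933.1250
edge 6: (8.5,36)→(4,30)  cross = 8.5·30 − 4·36 = 111.0000; (r_i+r_j)·cross = 12.5·111.0000 = 1387.5000
edge 7: (4,30)→(1,7)  cross = 4·7 − 1·30 = -2.0000; (r_i+r_j)·cross = 5·-2.0000 = -10.0000
Σcross = 642.5000 → A = |Σcross|/2 = 321.2500 mm²
Σ(r_i+r_j)·cross = 16008.0000 → first moment M = |Σ|/6 = 2668.0000
R_c = M/A = 2668.0000/321.2500 = 8.3051 mm
θ = 90° = 1.570796 rad
V = θ·R_c·A = 1.570796·8.3051·321.2500 = 4190.885 mm³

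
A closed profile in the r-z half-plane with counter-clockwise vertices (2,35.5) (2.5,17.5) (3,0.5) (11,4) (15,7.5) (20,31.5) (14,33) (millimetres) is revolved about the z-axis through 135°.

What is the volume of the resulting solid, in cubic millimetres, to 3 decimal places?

Volume = 10124.470 mm³

Profile (r,z), 7 vertices: (2,35.5) (2.5,17.5) (3,0.5) (11,4) (15,7.5) (20,31.5) (14,33)
edge 0: (2,35.5)→(2.5,17.5)  cross = 2·17.5 − 2.5·35.5 = -53.7500; (r_i+r_j)·cross = 4.5·-53.7500 = -241.8750
edge 1: (2.5,17.5)→(3,0.5)  cross = 2.5·0.5 − 3·17.5 = -51.2500; (r_i+r_j)·cross = 5.5·-51.2500 = -281.8750
edge 2: (3,0.5)→(11,4)  cross = 3·4 − 11·0.5 = 6.5000; (r_i+r_j)·cross = 14·6.5000 = 91.0000
edge 3: (11,4)→(15,7.5)  cross = 11·7.5 − 15·4 = 22.5000; (r_i+r_j)·cross = 26·22.5000 = 585.0000
edge 4: (15,7.5)→(20,31.5)  cross = 15·31.5 − 20·7.5 = 322.5000; (r_i+r_j)·cross = 35·322.5000 = 11287.5000
edge 5: (20,31.5)→(14,33)  cross = 20·33 − 14·31.5 = 219.0000; (r_i+r_j)·cross = 34·219.0000 = 7446.0000
edge 6: (14,33)→(2,35.5)  cross = 14·35.5 − 2·33 = 431.0000; (r_i+r_j)·cross = 16·431.0000 = 6896.0000
Σcross = 896.5000 → A = |Σcross|/2 = 448.2500 mm²
Σ(r_i+r_j)·cross = 25781.7500 → first moment M = |Σ|/6 = 4296.9583
R_c = M/A = 4296.9583/448.2500 = 9.5861 mm
θ = 135° = 2.356194 rad
V = θ·R_c·A = 2.356194·9.5861·448.2500 = 10124.470 mm³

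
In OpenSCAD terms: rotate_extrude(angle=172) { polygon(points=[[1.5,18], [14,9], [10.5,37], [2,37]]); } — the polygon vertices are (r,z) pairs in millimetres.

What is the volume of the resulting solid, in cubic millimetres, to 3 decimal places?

Profile (r,z), 4 vertices: (1.5,18) (14,9) (10.5,37) (2,37)
edge 0: (1.5,18)→(14,9)  cross = 1.5·9 − 14·18 = -238.5000; (r_i+r_j)·cross = 15.5·-238.5000 = -3696.7500
edge 1: (14,9)→(10.5,37)  cross = 14·37 − 10.5·9 = 423.5000; (r_i+r_j)·cross = 24.5·423.5000 = 10375.7500
edge 2: (10.5,37)→(2,37)  cross = 10.5·37 − 2·37 = 314.5000; (r_i+r_j)·cross = 12.5·314.5000 = 3931.2500
edge 3: (2,37)→(1.5,18)  cross = 2·18 − 1.5·37 = -19.5000; (r_i+r_j)·cross = 3.5·-19.5000 = -68.2500
Σcross = 480.0000 → A = |Σcross|/2 = 240.0000 mm²
Σ(r_i+r_j)·cross = 10542.0000 → first moment M = |Σ|/6 = 1757.0000
R_c = M/A = 1757.0000/240.0000 = 7.3208 mm
θ = 172° = 3.001966 rad
V = θ·R_c·A = 3.001966·7.3208·240.0000 = 5274.455 mm³

Volume = 5274.455 mm³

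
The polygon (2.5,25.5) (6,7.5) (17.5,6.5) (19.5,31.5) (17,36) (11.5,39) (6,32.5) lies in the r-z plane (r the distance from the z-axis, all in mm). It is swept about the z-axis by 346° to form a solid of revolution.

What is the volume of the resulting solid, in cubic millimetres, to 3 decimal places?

Profile (r,z), 7 vertices: (2.5,25.5) (6,7.5) (17.5,6.5) (19.5,31.5) (17,36) (11.5,39) (6,32.5)
edge 0: (2.5,25.5)→(6,7.5)  cross = 2.5·7.5 − 6·25.5 = -134.2500; (r_i+r_j)·cross = 8.5·-134.2500 = -1141.1250
edge 1: (6,7.5)→(17.5,6.5)  cross = 6·6.5 − 17.5·7.5 = -92.2500; (r_i+r_j)·cross = 23.5·-92.2500 = -2167.8750
edge 2: (17.5,6.5)→(19.5,31.5)  cross = 17.5·31.5 − 19.5·6.5 = 424.5000; (r_i+r_j)·cross = 37·424.5000 = 15706.5000
edge 3: (19.5,31.5)→(17,36)  cross = 19.5·36 − 17·31.5 = 166.5000; (r_i+r_j)·cross = 36.5·166.5000 = 6077.2500
edge 4: (17,36)→(11.5,39)  cross = 17·39 − 11.5·36 = 249.0000; (r_i+r_j)·cross = 28.5·249.0000 = 7096.5000
edge 5: (11.5,39)→(6,32.5)  cross = 11.5·32.5 − 6·39 = 139.7500; (r_i+r_j)·cross = 17.5·139.7500 = 2445.6250
edge 6: (6,32.5)→(2.5,25.5)  cross = 6·25.5 − 2.5·32.5 = 71.7500; (r_i+r_j)·cross = 8.5·71.7500 = 609.8750
Σcross = 825.0000 → A = |Σcross|/2 = 412.5000 mm²
Σ(r_i+r_j)·cross = 28626.7500 → first moment M = |Σ|/6 = 4771.1250
R_c = M/A = 4771.1250/412.5000 = 11.5664 mm
θ = 346° = 6.038839 rad
V = θ·R_c·A = 6.038839·11.5664·412.5000 = 28812.057 mm³

Volume = 28812.057 mm³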